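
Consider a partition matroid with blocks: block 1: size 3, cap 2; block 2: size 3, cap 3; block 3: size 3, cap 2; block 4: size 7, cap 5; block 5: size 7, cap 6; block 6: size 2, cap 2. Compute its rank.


Rank of a partition matroid = sum of min(|Si|, ci) for each block.
= min(3,2) + min(3,3) + min(3,2) + min(7,5) + min(7,6) + min(2,2)
= 2 + 3 + 2 + 5 + 6 + 2
= 20.

20


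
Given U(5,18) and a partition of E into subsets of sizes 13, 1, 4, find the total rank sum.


r(Ai) = min(|Ai|, 5) for each part.
Sum = min(13,5) + min(1,5) + min(4,5)
    = 5 + 1 + 4
    = 10.

10


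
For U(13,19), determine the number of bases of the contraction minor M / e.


Contracting e from U(13,19) gives U(12,18).
Bases of U(12,18) = C(18,12) = 18564.

18564


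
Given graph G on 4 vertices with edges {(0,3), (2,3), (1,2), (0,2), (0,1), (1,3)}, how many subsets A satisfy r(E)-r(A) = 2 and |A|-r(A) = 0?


R(x,y) = sum over A in 2^E of x^(r(E)-r(A)) * y^(|A|-r(A)).
G has 4 vertices, 6 edges. r(E) = 3.
Enumerate all 2^6 = 64 subsets.
Count subsets with r(E)-r(A)=2 and |A|-r(A)=0: 6.

6


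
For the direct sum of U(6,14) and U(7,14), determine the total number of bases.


Bases of a direct sum M1 + M2: |B| = |B(M1)| * |B(M2)|.
|B(U(6,14))| = C(14,6) = 3003.
|B(U(7,14))| = C(14,7) = 3432.
Total bases = 3003 * 3432 = 10306296.

10306296


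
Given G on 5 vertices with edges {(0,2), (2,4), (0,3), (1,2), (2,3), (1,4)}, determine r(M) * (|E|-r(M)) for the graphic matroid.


r(M) = |V| - c = 5 - 1 = 4.
nullity = |E| - r(M) = 6 - 4 = 2.
Product = 4 * 2 = 8.

8


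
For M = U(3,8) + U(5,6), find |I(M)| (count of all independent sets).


For a direct sum, |I(M1+M2)| = |I(M1)| * |I(M2)|.
|I(U(3,8))| = sum C(8,k) for k=0..3 = 93.
|I(U(5,6))| = sum C(6,k) for k=0..5 = 63.
Total = 93 * 63 = 5859.

5859


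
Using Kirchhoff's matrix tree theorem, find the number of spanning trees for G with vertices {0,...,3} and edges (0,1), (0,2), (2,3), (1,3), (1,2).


By Kirchhoff's matrix tree theorem, the number of spanning trees equals
the determinant of any cofactor of the Laplacian matrix L.
G has 4 vertices and 5 edges.
Computing the (3 x 3) cofactor determinant gives 8.

8


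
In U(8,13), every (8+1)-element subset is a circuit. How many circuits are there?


In U(8,13), circuits are the (9)-element subsets.
Any set of 9 elements is dependent, and removing any one element gives
an independent set of size 8, so it is a minimal dependent set.
Number of circuits = C(13,9) = 13! / (9! * 4!) = 715.

715


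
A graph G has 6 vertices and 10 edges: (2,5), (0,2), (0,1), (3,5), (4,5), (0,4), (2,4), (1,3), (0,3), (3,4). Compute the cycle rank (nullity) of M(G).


Cycle rank (nullity) = |E| - r(M) = |E| - (|V| - c).
|E| = 10, |V| = 6, c = 1.
Nullity = 10 - (6 - 1) = 10 - 5 = 5.

5


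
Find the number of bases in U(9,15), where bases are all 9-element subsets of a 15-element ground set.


Bases of U(9,15) are all 9-element subsets of the 15-element ground set.
Number of bases = C(15,9).
C(15,9) = 15! / (9! * 6!) = 5005.

5005


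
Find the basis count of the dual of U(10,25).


The dual of U(r,n) is U(n-r, n) = U(15,25).
Bases of U(15,25) are all (15)-element subsets.
|B(M*)| = (25 choose 15) = 3268760.

3268760


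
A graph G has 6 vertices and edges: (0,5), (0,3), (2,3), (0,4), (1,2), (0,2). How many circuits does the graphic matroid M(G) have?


A circuit in a graphic matroid = edge set of a simple cycle.
G has 6 vertices and 6 edges.
Enumerating all minimal edge subsets forming cycles...
Total circuits found: 1.

1


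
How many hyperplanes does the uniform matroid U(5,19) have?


Hyperplanes of U(5,19) are flats of rank 4.
In a uniform matroid, these are exactly the (4)-element subsets.
Count = C(19,4) = 19! / (4! * 15!) = 3876.

3876


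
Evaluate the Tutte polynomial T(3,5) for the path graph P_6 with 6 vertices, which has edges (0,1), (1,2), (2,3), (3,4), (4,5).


A path on 6 vertices is a tree with 5 edges.
T(x,y) = x^(5) for any tree.
T(3,5) = 3^5 = 243.

243


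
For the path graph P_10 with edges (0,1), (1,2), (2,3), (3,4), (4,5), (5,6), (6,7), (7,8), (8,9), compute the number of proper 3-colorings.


P(P_10, k) = k * (k-1)^(9).
P(3) = 3 * 2^9 = 3 * 512 = 1536.

1536


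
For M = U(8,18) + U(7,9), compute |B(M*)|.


(M1+M2)* = M1* + M2*.
M1* = U(10,18), bases: C(18,10) = 43758.
M2* = U(2,9), bases: C(9,2) = 36.
|B(M*)| = 43758 * 36 = 1575288.

1575288


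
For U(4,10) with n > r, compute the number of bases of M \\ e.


Deleting e from U(4,10) gives U(4,9) since n > r.
Bases of U(4,9) = C(9,4) = 9! / (4! * 5!) = 126.

126


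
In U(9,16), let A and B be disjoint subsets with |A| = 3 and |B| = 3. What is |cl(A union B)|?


|A union B| = 3 + 3 = 6 (disjoint).
In U(9,16), cl(S) = S if |S| < 9, else cl(S) = E.
Since 6 < 9, cl(A union B) = A union B.
|cl(A union B)| = 6.

6


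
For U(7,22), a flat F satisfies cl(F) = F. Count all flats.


Flats of U(7,22): every subset of size < 7 is a flat, plus E itself.
Count = C(22,0) + C(22,1) + C(22,2) + C(22,3) + C(22,4) + C(22,5) + C(22,6) + 1
     = 1 + 22 + 231 + 1540 + 7315 + 26334 + 74613 + 1
     = 110057.

110057


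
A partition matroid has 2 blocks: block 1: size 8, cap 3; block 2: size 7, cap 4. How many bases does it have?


A basis picks exactly ci elements from block i.
Number of bases = product of C(|Si|, ci).
= C(8,3) * C(7,4)
= 56 * 35
= 1960.

1960


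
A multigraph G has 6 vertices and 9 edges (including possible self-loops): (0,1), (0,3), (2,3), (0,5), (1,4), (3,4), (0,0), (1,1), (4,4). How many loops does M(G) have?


In a graphic matroid, a loop is a self-loop edge (u,u) with rank 0.
Examining all 9 edges for self-loops...
Self-loops found: (0,0), (1,1), (4,4)
Number of loops = 3.

3


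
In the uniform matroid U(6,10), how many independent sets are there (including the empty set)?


Independent sets of U(6,10) are all subsets of size <= 6.
Count = C(10,0) + C(10,1) + C(10,2) + C(10,3) + C(10,4) + C(10,5) + C(10,6)
     = 1 + 10 + 45 + 120 + 210 + 252 + 210
     = 848.

848


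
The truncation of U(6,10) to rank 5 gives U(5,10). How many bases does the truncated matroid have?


Truncating U(6,10) to rank 5 gives U(5,10).
Bases of U(5,10) are all 5-element subsets of 10 elements.
Number of bases = C(10,5) = 10! / (5! * 5!) = 252.

252


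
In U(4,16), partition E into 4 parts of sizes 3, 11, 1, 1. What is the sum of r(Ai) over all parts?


r(Ai) = min(|Ai|, 4) for each part.
Sum = min(3,4) + min(11,4) + min(1,4) + min(1,4)
    = 3 + 4 + 1 + 1
    = 9.

9


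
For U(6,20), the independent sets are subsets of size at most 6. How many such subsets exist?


Independent sets of U(6,20) are all subsets of size <= 6.
Count = (20 choose 0) + (20 choose 1) + (20 choose 2) + (20 choose 3) + (20 choose 4) + (20 choose 5) + (20 choose 6)
     = 1 + 20 + 190 + 1140 + 4845 + 15504 + 38760
     = 60460.

60460


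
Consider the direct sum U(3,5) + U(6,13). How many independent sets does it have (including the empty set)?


For a direct sum, |I(M1+M2)| = |I(M1)| * |I(M2)|.
|I(U(3,5))| = sum C(5,k) for k=0..3 = 26.
|I(U(6,13))| = sum C(13,k) for k=0..6 = 4096.
Total = 26 * 4096 = 106496.

106496


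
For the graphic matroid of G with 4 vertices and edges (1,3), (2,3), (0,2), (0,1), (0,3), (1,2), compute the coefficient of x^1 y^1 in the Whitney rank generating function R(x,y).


R(x,y) = sum over A in 2^E of x^(r(E)-r(A)) * y^(|A|-r(A)).
G has 4 vertices, 6 edges. r(E) = 3.
Enumerate all 2^6 = 64 subsets.
Count subsets with r(E)-r(A)=1 and |A|-r(A)=1: 4.

4


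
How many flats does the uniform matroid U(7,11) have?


Flats of U(7,11): every subset of size < 7 is a flat, plus E itself.
Count = C(11,0) + C(11,1) + C(11,2) + C(11,3) + C(11,4) + C(11,5) + C(11,6) + 1
     = 1 + 11 + 55 + 165 + 330 + 462 + 462 + 1
     = 1487.

1487


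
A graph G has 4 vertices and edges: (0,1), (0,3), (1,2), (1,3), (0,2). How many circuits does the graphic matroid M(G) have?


A circuit in a graphic matroid = edge set of a simple cycle.
G has 4 vertices and 5 edges.
Enumerating all minimal edge subsets forming cycles...
Total circuits found: 3.

3


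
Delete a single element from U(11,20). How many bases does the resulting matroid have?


Deleting e from U(11,20) gives U(11,19) since n > r.
Bases of U(11,19) = C(19,11) = 19! / (11! * 8!) = 75582.

75582


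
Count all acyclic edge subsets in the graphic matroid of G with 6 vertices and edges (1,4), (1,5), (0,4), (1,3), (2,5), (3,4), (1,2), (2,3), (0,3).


An independent set in a graphic matroid is an acyclic edge subset.
G has 6 vertices and 9 edges.
Enumerate all 2^9 = 512 subsets, checking for acyclicity.
Total independent sets = 280.

280


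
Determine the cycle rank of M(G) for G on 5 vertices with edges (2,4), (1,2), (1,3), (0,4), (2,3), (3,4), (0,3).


Cycle rank (nullity) = |E| - r(M) = |E| - (|V| - c).
|E| = 7, |V| = 5, c = 1.
Nullity = 7 - (5 - 1) = 7 - 4 = 3.

3


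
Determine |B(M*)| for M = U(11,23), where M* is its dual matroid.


The dual of U(r,n) is U(n-r, n) = U(12,23).
Bases of U(12,23) are all (12)-element subsets.
|B(M*)| = (23 choose 12) = 1352078.

1352078


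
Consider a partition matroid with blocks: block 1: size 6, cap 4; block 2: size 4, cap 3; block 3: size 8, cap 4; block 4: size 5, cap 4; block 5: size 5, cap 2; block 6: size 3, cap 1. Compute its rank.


Rank of a partition matroid = sum of min(|Si|, ci) for each block.
= min(6,4) + min(4,3) + min(8,4) + min(5,4) + min(5,2) + min(3,1)
= 4 + 3 + 4 + 4 + 2 + 1
= 18.

18


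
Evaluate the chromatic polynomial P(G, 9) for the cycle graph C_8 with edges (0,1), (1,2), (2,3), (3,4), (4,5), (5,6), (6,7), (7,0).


P(C_8, k) = (k-1)^8 + (-1)^8*(k-1).
P(9) = (8)^8 + 8
= 16777216 + 8 = 16777224.

16777224


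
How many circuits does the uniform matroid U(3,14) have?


In U(3,14), circuits are the (4)-element subsets.
Any set of 4 elements is dependent, and removing any one element gives
an independent set of size 3, so it is a minimal dependent set.
Number of circuits = C(14,4) = (14 * 13 * 12 * 11) / (1 * 2 * 3 * 4) = 1001.

1001


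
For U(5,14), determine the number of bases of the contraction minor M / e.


Contracting e from U(5,14) gives U(4,13).
Bases of U(4,13) = C(13,4) = (13 * 12 * 11 * 10) / (1 * 2 * 3 * 4) = 715.

715


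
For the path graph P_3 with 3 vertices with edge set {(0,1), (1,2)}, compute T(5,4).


A path on 3 vertices is a tree with 2 edges.
T(x,y) = x^(2) for any tree.
T(5,4) = 5^2 = 25.

25


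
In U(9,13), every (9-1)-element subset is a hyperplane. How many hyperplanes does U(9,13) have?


Hyperplanes of U(9,13) are flats of rank 8.
In a uniform matroid, these are exactly the (8)-element subsets.
Count = C(13,8) = 13! / (8! * 5!) = 1287.

1287


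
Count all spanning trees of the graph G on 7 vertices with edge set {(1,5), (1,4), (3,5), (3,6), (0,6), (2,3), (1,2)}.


By Kirchhoff's matrix tree theorem, the number of spanning trees equals
the determinant of any cofactor of the Laplacian matrix L.
G has 7 vertices and 7 edges.
Computing the (6 x 6) cofactor determinant gives 4.

4


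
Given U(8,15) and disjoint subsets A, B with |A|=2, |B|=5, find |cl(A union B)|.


|A union B| = 2 + 5 = 7 (disjoint).
In U(8,15), cl(S) = S if |S| < 8, else cl(S) = E.
Since 7 < 8, cl(A union B) = A union B.
|cl(A union B)| = 7.

7


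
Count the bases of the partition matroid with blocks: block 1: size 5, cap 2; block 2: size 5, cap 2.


A basis picks exactly ci elements from block i.
Number of bases = product of C(|Si|, ci).
= C(5,2) * C(5,2)
= 10 * 10
= 100.

100


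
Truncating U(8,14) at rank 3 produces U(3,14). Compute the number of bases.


Truncating U(8,14) to rank 3 gives U(3,14).
Bases of U(3,14) are all 3-element subsets of 14 elements.
Number of bases = (14 choose 3) = 364.

364


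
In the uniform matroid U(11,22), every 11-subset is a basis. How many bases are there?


Bases of U(11,22) are all 11-element subsets of the 22-element ground set.
Number of bases = C(22,11).
C(22,11) = 705432.

705432


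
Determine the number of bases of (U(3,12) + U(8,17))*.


(M1+M2)* = M1* + M2*.
M1* = U(9,12), bases: C(12,9) = 220.
M2* = U(9,17), bases: C(17,9) = 24310.
|B(M*)| = 220 * 24310 = 5348200.

5348200


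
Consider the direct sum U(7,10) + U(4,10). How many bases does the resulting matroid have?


Bases of a direct sum M1 + M2: |B| = |B(M1)| * |B(M2)|.
|B(U(7,10))| = C(10,7) = 120.
|B(U(4,10))| = C(10,4) = 210.
Total bases = 120 * 210 = 25200.

25200


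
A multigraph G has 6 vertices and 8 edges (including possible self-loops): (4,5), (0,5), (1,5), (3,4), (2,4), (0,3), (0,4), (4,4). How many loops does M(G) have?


In a graphic matroid, a loop is a self-loop edge (u,u) with rank 0.
Examining all 8 edges for self-loops...
Self-loops found: (4,4)
Number of loops = 1.

1


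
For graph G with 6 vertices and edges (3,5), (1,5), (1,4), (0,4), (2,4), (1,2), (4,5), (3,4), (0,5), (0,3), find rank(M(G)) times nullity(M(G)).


r(M) = |V| - c = 6 - 1 = 5.
nullity = |E| - r(M) = 10 - 5 = 5.
Product = 5 * 5 = 25.

25


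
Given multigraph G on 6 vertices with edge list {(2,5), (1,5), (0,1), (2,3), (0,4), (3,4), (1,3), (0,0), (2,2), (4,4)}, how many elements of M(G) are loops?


In a graphic matroid, a loop is a self-loop edge (u,u) with rank 0.
Examining all 10 edges for self-loops...
Self-loops found: (0,0), (2,2), (4,4)
Number of loops = 3.

3


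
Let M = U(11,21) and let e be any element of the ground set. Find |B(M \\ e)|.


Deleting e from U(11,21) gives U(11,20) since n > r.
Bases of U(11,20) = C(20,11) = 20! / (11! * 9!) = 167960.

167960


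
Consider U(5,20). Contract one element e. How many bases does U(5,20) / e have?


Contracting e from U(5,20) gives U(4,19).
Bases of U(4,19) = C(19,4) = (19 * 18 * 17 * 16) / (1 * 2 * 3 * 4) = 3876.

3876


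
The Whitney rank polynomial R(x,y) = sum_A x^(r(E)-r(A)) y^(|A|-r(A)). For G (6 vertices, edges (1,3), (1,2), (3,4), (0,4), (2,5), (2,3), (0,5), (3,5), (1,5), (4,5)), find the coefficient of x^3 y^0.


R(x,y) = sum over A in 2^E of x^(r(E)-r(A)) * y^(|A|-r(A)).
G has 6 vertices, 10 edges. r(E) = 5.
Enumerate all 2^10 = 1024 subsets.
Count subsets with r(E)-r(A)=3 and |A|-r(A)=0: 45.

45


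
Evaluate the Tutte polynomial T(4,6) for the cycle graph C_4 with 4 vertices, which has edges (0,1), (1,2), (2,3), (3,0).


T(C_4; x,y) = x + x^2 + ... + x^(3) + y.
T(4,6) = 4^1 + 4^2 + 4^3 + 6
= 4 + 16 + 64 + 6
= 90.

90


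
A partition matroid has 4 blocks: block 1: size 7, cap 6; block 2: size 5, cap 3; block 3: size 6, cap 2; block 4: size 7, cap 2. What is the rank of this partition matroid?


Rank of a partition matroid = sum of min(|Si|, ci) for each block.
= min(7,6) + min(5,3) + min(6,2) + min(7,2)
= 6 + 3 + 2 + 2
= 13.

13


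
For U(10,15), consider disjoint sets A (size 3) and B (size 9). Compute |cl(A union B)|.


|A union B| = 3 + 9 = 12 (disjoint).
In U(10,15), cl(S) = S if |S| < 10, else cl(S) = E.
Since 12 >= 10, cl(A union B) = E.
|cl(A union B)| = 15.

15


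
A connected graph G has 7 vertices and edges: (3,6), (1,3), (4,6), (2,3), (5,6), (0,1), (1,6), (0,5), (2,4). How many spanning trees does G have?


By Kirchhoff's matrix tree theorem, the number of spanning trees equals
the determinant of any cofactor of the Laplacian matrix L.
G has 7 vertices and 9 edges.
Computing the (6 x 6) cofactor determinant gives 40.

40


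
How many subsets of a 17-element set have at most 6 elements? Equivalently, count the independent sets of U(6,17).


Independent sets of U(6,17) are all subsets of size <= 6.
Count = C(17,0) + C(17,1) + C(17,2) + C(17,3) + C(17,4) + C(17,5) + C(17,6)
     = 1 + 17 + 136 + 680 + 2380 + 6188 + 12376
     = 21778.

21778


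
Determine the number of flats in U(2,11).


Flats of U(2,11): every subset of size < 2 is a flat, plus E itself.
Count = C(11,0) + C(11,1) + 1
     = 1 + 11 + 1
     = 13.

13


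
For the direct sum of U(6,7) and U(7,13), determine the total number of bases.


Bases of a direct sum M1 + M2: |B| = |B(M1)| * |B(M2)|.
|B(U(6,7))| = C(7,6) = 7.
|B(U(7,13))| = C(13,7) = 1716.
Total bases = 7 * 1716 = 12012.

12012


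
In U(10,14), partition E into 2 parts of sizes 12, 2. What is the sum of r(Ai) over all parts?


r(Ai) = min(|Ai|, 10) for each part.
Sum = min(12,10) + min(2,10)
    = 10 + 2
    = 12.

12


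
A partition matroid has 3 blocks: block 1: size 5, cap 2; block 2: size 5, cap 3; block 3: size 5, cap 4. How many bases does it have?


A basis picks exactly ci elements from block i.
Number of bases = product of C(|Si|, ci).
= C(5,2) * C(5,3) * C(5,4)
= 10 * 10 * 5
= 500.

500


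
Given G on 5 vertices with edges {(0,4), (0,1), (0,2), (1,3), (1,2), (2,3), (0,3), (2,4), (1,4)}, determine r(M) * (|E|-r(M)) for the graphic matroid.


r(M) = |V| - c = 5 - 1 = 4.
nullity = |E| - r(M) = 9 - 4 = 5.
Product = 4 * 5 = 20.

20


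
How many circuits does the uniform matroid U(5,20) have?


In U(5,20), circuits are the (6)-element subsets.
Any set of 6 elements is dependent, and removing any one element gives
an independent set of size 5, so it is a minimal dependent set.
Number of circuits = C(20,6) = 20! / (6! * 14!) = 38760.

38760


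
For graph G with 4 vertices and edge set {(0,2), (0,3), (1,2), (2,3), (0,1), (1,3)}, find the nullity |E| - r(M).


Cycle rank (nullity) = |E| - r(M) = |E| - (|V| - c).
|E| = 6, |V| = 4, c = 1.
Nullity = 6 - (4 - 1) = 6 - 3 = 3.

3


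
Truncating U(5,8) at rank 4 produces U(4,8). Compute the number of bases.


Truncating U(5,8) to rank 4 gives U(4,8).
Bases of U(4,8) are all 4-element subsets of 8 elements.
Number of bases = (8 choose 4) = 70.

70


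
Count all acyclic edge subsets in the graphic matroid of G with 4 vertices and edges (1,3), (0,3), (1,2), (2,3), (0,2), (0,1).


An independent set in a graphic matroid is an acyclic edge subset.
G has 4 vertices and 6 edges.
Enumerate all 2^6 = 64 subsets, checking for acyclicity.
Total independent sets = 38.

38


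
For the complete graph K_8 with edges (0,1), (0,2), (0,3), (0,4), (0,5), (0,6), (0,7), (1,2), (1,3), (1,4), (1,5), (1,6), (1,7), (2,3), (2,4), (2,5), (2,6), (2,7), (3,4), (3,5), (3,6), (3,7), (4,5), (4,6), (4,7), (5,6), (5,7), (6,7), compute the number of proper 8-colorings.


P(K_8, k) = k(k-1)(k-2)...(k-7).
P(8) = (8) * (7) * (6) * (5) * (4) * (3) * (2) * (1) = 40320.

40320


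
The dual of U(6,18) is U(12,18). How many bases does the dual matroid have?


The dual of U(r,n) is U(n-r, n) = U(12,18).
Bases of U(12,18) are all (12)-element subsets.
|B(M*)| = (18 choose 12) = 18564.

18564


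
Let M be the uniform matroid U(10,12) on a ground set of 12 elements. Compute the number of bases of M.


Bases of U(10,12) are all 10-element subsets of the 12-element ground set.
Number of bases = C(12,10).
C(12,10) = 66.

66


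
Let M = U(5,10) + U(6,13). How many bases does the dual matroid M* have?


(M1+M2)* = M1* + M2*.
M1* = U(5,10), bases: C(10,5) = 252.
M2* = U(7,13), bases: C(13,7) = 1716.
|B(M*)| = 252 * 1716 = 432432.

432432


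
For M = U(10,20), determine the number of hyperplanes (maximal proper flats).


Hyperplanes of U(10,20) are flats of rank 9.
In a uniform matroid, these are exactly the (9)-element subsets.
Count = C(20,9) = 20! / (9! * 11!) = 167960.

167960


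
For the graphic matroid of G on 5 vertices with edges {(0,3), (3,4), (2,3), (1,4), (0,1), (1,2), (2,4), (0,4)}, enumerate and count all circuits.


A circuit in a graphic matroid = edge set of a simple cycle.
G has 5 vertices and 8 edges.
Enumerating all minimal edge subsets forming cycles...
Total circuits found: 13.

13


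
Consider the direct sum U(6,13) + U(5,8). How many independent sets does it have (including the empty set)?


For a direct sum, |I(M1+M2)| = |I(M1)| * |I(M2)|.
|I(U(6,13))| = sum C(13,k) for k=0..6 = 4096.
|I(U(5,8))| = sum C(8,k) for k=0..5 = 219.
Total = 4096 * 219 = 897024.

897024


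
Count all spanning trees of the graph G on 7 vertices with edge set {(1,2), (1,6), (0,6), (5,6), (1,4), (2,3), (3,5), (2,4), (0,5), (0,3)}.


By Kirchhoff's matrix tree theorem, the number of spanning trees equals
the determinant of any cofactor of the Laplacian matrix L.
G has 7 vertices and 10 edges.
Computing the (6 x 6) cofactor determinant gives 88.

88


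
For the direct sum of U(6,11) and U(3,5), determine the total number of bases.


Bases of a direct sum M1 + M2: |B| = |B(M1)| * |B(M2)|.
|B(U(6,11))| = C(11,6) = 462.
|B(U(3,5))| = C(5,3) = 10.
Total bases = 462 * 10 = 4620.

4620


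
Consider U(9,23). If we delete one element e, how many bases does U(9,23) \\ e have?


Deleting e from U(9,23) gives U(9,22) since n > r.
Bases of U(9,22) = C(22,9) = 22! / (9! * 13!) = 497420.

497420


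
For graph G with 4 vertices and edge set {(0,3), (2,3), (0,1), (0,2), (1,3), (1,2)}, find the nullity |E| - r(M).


Cycle rank (nullity) = |E| - r(M) = |E| - (|V| - c).
|E| = 6, |V| = 4, c = 1.
Nullity = 6 - (4 - 1) = 6 - 3 = 3.

3


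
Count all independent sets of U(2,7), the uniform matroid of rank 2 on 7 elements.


Independent sets of U(2,7) are all subsets of size <= 2.
Count = C(7,0) + C(7,1) + C(7,2)
     = 1 + 7 + 21
     = 29.

29


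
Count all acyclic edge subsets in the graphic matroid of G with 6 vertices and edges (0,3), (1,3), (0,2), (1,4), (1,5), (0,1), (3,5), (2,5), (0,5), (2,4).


An independent set in a graphic matroid is an acyclic edge subset.
G has 6 vertices and 10 edges.
Enumerate all 2^10 = 1024 subsets, checking for acyclicity.
Total independent sets = 454.

454


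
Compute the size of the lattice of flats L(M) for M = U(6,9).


Flats of U(6,9): every subset of size < 6 is a flat, plus E itself.
Count = (9 choose 0) + (9 choose 1) + (9 choose 2) + (9 choose 3) + (9 choose 4) + (9 choose 5) + 1
     = 1 + 9 + 36 + 84 + 126 + 126 + 1
     = 383.

383


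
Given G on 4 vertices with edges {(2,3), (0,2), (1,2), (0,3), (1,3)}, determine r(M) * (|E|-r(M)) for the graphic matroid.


r(M) = |V| - c = 4 - 1 = 3.
nullity = |E| - r(M) = 5 - 3 = 2.
Product = 3 * 2 = 6.

6


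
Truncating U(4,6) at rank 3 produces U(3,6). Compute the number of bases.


Truncating U(4,6) to rank 3 gives U(3,6).
Bases of U(3,6) are all 3-element subsets of 6 elements.
Number of bases = C(6,3) = (6 * 5 * 4) / (1 * 2 * 3) = 20.

20


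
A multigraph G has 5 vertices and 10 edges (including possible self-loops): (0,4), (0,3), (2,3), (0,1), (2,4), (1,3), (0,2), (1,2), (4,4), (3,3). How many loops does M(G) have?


In a graphic matroid, a loop is a self-loop edge (u,u) with rank 0.
Examining all 10 edges for self-loops...
Self-loops found: (4,4), (3,3)
Number of loops = 2.

2


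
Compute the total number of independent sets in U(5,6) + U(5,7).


For a direct sum, |I(M1+M2)| = |I(M1)| * |I(M2)|.
|I(U(5,6))| = sum C(6,k) for k=0..5 = 63.
|I(U(5,7))| = sum C(7,k) for k=0..5 = 120.
Total = 63 * 120 = 7560.

7560


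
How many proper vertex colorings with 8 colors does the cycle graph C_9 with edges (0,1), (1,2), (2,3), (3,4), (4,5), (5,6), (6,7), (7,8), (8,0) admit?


P(C_9, k) = (k-1)^9 + (-1)^9*(k-1).
P(8) = (7)^9 - 7
= 40353607 - 7 = 40353600.

40353600


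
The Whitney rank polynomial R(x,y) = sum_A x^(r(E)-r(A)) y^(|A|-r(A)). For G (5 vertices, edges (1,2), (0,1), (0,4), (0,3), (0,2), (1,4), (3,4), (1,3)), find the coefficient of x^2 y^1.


R(x,y) = sum over A in 2^E of x^(r(E)-r(A)) * y^(|A|-r(A)).
G has 5 vertices, 8 edges. r(E) = 4.
Enumerate all 2^8 = 256 subsets.
Count subsets with r(E)-r(A)=2 and |A|-r(A)=1: 5.

5


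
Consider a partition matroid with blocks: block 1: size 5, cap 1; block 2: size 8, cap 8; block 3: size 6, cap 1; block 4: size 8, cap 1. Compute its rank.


Rank of a partition matroid = sum of min(|Si|, ci) for each block.
= min(5,1) + min(8,8) + min(6,1) + min(8,1)
= 1 + 8 + 1 + 1
= 11.

11


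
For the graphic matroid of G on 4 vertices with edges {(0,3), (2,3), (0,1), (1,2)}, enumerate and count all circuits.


A circuit in a graphic matroid = edge set of a simple cycle.
G has 4 vertices and 4 edges.
Enumerating all minimal edge subsets forming cycles...
Total circuits found: 1.

1


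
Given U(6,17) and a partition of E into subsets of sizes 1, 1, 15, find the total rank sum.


r(Ai) = min(|Ai|, 6) for each part.
Sum = min(1,6) + min(1,6) + min(15,6)
    = 1 + 1 + 6
    = 8.

8


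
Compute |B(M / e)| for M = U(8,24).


Contracting e from U(8,24) gives U(7,23).
Bases of U(7,23) = C(23,7) = 245157.

245157


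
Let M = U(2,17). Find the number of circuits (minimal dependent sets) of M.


In U(2,17), circuits are the (3)-element subsets.
Any set of 3 elements is dependent, and removing any one element gives
an independent set of size 2, so it is a minimal dependent set.
Number of circuits = (17 choose 3) = 680.

680


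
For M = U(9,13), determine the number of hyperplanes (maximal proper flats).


Hyperplanes of U(9,13) are flats of rank 8.
In a uniform matroid, these are exactly the (8)-element subsets.
Count = C(13,8) = 13! / (8! * 5!) = 1287.

1287


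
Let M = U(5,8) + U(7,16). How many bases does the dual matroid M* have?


(M1+M2)* = M1* + M2*.
M1* = U(3,8), bases: C(8,3) = 56.
M2* = U(9,16), bases: C(16,9) = 11440.
|B(M*)| = 56 * 11440 = 640640.

640640


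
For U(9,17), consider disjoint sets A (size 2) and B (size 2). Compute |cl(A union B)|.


|A union B| = 2 + 2 = 4 (disjoint).
In U(9,17), cl(S) = S if |S| < 9, else cl(S) = E.
Since 4 < 9, cl(A union B) = A union B.
|cl(A union B)| = 4.

4


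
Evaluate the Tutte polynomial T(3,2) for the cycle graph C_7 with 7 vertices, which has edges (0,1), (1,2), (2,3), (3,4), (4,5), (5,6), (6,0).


T(C_7; x,y) = x + x^2 + ... + x^(6) + y.
T(3,2) = 3^1 + 3^2 + 3^3 + 3^4 + 3^5 + 3^6 + 2
= 3 + 9 + 27 + 81 + 243 + 729 + 2
= 1094.

1094


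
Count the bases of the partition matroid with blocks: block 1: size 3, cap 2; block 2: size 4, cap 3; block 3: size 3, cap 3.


A basis picks exactly ci elements from block i.
Number of bases = product of C(|Si|, ci).
= C(3,2) * C(4,3) * C(3,3)
= 3 * 4 * 1
= 12.

12


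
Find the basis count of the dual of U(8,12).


The dual of U(r,n) is U(n-r, n) = U(4,12).
Bases of U(4,12) are all (4)-element subsets.
|B(M*)| = C(12,4) = 12! / (4! * 8!) = 495.

495


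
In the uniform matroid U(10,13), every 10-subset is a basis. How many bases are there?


Bases of U(10,13) are all 10-element subsets of the 13-element ground set.
Number of bases = C(13,10).
C(13,10) = 13! / (10! * 3!) = 286.

286


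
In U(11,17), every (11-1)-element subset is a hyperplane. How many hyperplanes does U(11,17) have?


Hyperplanes of U(11,17) are flats of rank 10.
In a uniform matroid, these are exactly the (10)-element subsets.
Count = C(17,10) = 19448.

19448


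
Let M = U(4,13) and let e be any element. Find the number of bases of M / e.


Contracting e from U(4,13) gives U(3,12).
Bases of U(3,12) = (12 choose 3) = 220.

220


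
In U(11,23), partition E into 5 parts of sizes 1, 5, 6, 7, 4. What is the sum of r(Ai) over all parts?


r(Ai) = min(|Ai|, 11) for each part.
Sum = min(1,11) + min(5,11) + min(6,11) + min(7,11) + min(4,11)
    = 1 + 5 + 6 + 7 + 4
    = 23.

23


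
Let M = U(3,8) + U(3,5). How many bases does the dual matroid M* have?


(M1+M2)* = M1* + M2*.
M1* = U(5,8), bases: C(8,5) = 56.
M2* = U(2,5), bases: C(5,2) = 10.
|B(M*)| = 56 * 10 = 560.

560


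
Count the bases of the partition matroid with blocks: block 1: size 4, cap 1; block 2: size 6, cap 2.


A basis picks exactly ci elements from block i.
Number of bases = product of C(|Si|, ci).
= C(4,1) * C(6,2)
= 4 * 15
= 60.

60


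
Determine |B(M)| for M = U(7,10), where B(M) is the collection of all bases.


Bases of U(7,10) are all 7-element subsets of the 10-element ground set.
Number of bases = C(10,7).
C(10,7) = 10! / (7! * 3!) = 120.

120


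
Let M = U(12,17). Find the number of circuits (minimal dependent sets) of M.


In U(12,17), circuits are the (13)-element subsets.
Any set of 13 elements is dependent, and removing any one element gives
an independent set of size 12, so it is a minimal dependent set.
Number of circuits = (17 choose 13) = 2380.

2380


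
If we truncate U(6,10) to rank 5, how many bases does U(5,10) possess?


Truncating U(6,10) to rank 5 gives U(5,10).
Bases of U(5,10) are all 5-element subsets of 10 elements.
Number of bases = C(10,5) = 252.

252


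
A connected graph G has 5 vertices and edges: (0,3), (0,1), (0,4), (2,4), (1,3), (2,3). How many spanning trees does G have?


By Kirchhoff's matrix tree theorem, the number of spanning trees equals
the determinant of any cofactor of the Laplacian matrix L.
G has 5 vertices and 6 edges.
Computing the (4 x 4) cofactor determinant gives 11.

11


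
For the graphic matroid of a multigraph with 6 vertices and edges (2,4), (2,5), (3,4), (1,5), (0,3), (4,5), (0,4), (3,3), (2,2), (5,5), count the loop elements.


In a graphic matroid, a loop is a self-loop edge (u,u) with rank 0.
Examining all 10 edges for self-loops...
Self-loops found: (3,3), (2,2), (5,5)
Number of loops = 3.

3


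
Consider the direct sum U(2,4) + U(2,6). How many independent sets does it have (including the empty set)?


For a direct sum, |I(M1+M2)| = |I(M1)| * |I(M2)|.
|I(U(2,4))| = sum C(4,k) for k=0..2 = 11.
|I(U(2,6))| = sum C(6,k) for k=0..2 = 22.
Total = 11 * 22 = 242.

242


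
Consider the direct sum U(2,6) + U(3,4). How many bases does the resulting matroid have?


Bases of a direct sum M1 + M2: |B| = |B(M1)| * |B(M2)|.
|B(U(2,6))| = C(6,2) = 15.
|B(U(3,4))| = C(4,3) = 4.
Total bases = 15 * 4 = 60.

60


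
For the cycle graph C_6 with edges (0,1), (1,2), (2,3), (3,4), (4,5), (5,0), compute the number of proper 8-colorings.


P(C_6, k) = (k-1)^6 + (-1)^6*(k-1).
P(8) = (7)^6 + 7
= 117649 + 7 = 117656.

117656


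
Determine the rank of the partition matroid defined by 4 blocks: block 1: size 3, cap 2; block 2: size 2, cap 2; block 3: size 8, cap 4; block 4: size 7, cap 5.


Rank of a partition matroid = sum of min(|Si|, ci) for each block.
= min(3,2) + min(2,2) + min(8,4) + min(7,5)
= 2 + 2 + 4 + 5
= 13.

13


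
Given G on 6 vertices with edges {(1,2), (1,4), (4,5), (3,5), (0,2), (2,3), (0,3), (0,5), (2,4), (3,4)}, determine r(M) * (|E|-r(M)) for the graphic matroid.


r(M) = |V| - c = 6 - 1 = 5.
nullity = |E| - r(M) = 10 - 5 = 5.
Product = 5 * 5 = 25.

25


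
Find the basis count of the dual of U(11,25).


The dual of U(r,n) is U(n-r, n) = U(14,25).
Bases of U(14,25) are all (14)-element subsets.
|B(M*)| = (25 choose 14) = 4457400.

4457400


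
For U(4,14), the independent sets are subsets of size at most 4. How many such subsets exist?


Independent sets of U(4,14) are all subsets of size <= 4.
Count = C(14,0) + C(14,1) + C(14,2) + C(14,3) + C(14,4)
     = 1 + 14 + 91 + 364 + 1001
     = 1471.

1471


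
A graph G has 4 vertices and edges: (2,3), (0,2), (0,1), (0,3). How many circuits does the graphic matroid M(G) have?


A circuit in a graphic matroid = edge set of a simple cycle.
G has 4 vertices and 4 edges.
Enumerating all minimal edge subsets forming cycles...
Total circuits found: 1.

1


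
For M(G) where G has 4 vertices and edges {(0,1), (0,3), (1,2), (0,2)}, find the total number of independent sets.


An independent set in a graphic matroid is an acyclic edge subset.
G has 4 vertices and 4 edges.
Enumerate all 2^4 = 16 subsets, checking for acyclicity.
Total independent sets = 14.

14


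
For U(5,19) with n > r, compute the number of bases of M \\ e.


Deleting e from U(5,19) gives U(5,18) since n > r.
Bases of U(5,18) = C(18,5) = 8568.

8568


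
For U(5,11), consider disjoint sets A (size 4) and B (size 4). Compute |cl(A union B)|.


|A union B| = 4 + 4 = 8 (disjoint).
In U(5,11), cl(S) = S if |S| < 5, else cl(S) = E.
Since 8 >= 5, cl(A union B) = E.
|cl(A union B)| = 11.

11


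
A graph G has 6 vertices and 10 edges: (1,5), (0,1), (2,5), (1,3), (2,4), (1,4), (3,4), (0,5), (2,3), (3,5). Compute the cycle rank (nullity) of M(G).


Cycle rank (nullity) = |E| - r(M) = |E| - (|V| - c).
|E| = 10, |V| = 6, c = 1.
Nullity = 10 - (6 - 1) = 10 - 5 = 5.

5


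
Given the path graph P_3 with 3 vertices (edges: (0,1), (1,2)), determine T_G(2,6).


A path on 3 vertices is a tree with 2 edges.
T(x,y) = x^(2) for any tree.
T(2,6) = 2^2 = 4.

4


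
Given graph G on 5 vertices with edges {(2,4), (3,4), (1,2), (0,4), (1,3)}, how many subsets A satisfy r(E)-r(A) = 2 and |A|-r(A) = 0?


R(x,y) = sum over A in 2^E of x^(r(E)-r(A)) * y^(|A|-r(A)).
G has 5 vertices, 5 edges. r(E) = 4.
Enumerate all 2^5 = 32 subsets.
Count subsets with r(E)-r(A)=2 and |A|-r(A)=0: 10.

10


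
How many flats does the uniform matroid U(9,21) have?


Flats of U(9,21): every subset of size < 9 is a flat, plus E itself.
Count = C(21,0) + C(21,1) + C(21,2) + C(21,3) + C(21,4) + C(21,5) + C(21,6) + C(21,7) + C(21,8) + 1
     = 1 + 21 + 210 + 1330 + 5985 + 20349 + 54264 + 116280 + 203490 + 1
     = 401931.

401931


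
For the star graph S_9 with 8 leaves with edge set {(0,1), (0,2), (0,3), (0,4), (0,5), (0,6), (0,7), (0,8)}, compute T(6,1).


A star on 9 vertices is a tree with 8 edges.
T(x,y) = x^(8) for any tree.
T(6,1) = 6^8 = 1679616.

1679616


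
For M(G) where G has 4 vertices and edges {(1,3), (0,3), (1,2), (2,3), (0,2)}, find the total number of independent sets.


An independent set in a graphic matroid is an acyclic edge subset.
G has 4 vertices and 5 edges.
Enumerate all 2^5 = 32 subsets, checking for acyclicity.
Total independent sets = 24.

24


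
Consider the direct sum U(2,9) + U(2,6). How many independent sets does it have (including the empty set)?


For a direct sum, |I(M1+M2)| = |I(M1)| * |I(M2)|.
|I(U(2,9))| = sum C(9,k) for k=0..2 = 46.
|I(U(2,6))| = sum C(6,k) for k=0..2 = 22.
Total = 46 * 22 = 1012.

1012


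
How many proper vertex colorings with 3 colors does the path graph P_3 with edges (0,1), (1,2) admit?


P(P_3, k) = k * (k-1)^(2).
P(3) = 3 * 2^2 = 3 * 4 = 12.

12


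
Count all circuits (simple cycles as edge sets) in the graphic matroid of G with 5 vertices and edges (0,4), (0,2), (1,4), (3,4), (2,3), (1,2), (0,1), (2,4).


A circuit in a graphic matroid = edge set of a simple cycle.
G has 5 vertices and 8 edges.
Enumerating all minimal edge subsets forming cycles...
Total circuits found: 12.

12


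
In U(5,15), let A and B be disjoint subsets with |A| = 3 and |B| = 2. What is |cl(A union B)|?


|A union B| = 3 + 2 = 5 (disjoint).
In U(5,15), cl(S) = S if |S| < 5, else cl(S) = E.
Since 5 >= 5, cl(A union B) = E.
|cl(A union B)| = 15.

15


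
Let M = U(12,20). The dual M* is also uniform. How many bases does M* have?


The dual of U(r,n) is U(n-r, n) = U(8,20).
Bases of U(8,20) are all (8)-element subsets.
|B(M*)| = C(20,8) = 125970.

125970


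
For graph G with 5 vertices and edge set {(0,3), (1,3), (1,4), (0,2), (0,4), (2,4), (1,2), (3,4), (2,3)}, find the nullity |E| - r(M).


Cycle rank (nullity) = |E| - r(M) = |E| - (|V| - c).
|E| = 9, |V| = 5, c = 1.
Nullity = 9 - (5 - 1) = 9 - 4 = 5.

5


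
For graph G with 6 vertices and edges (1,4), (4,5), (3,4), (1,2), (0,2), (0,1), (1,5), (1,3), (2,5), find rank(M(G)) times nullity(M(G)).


r(M) = |V| - c = 6 - 1 = 5.
nullity = |E| - r(M) = 9 - 5 = 4.
Product = 5 * 4 = 20.

20


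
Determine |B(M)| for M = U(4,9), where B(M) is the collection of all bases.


Bases of U(4,9) are all 4-element subsets of the 9-element ground set.
Number of bases = C(9,4).
C(9,4) = 9! / (4! * 5!) = 126.

126


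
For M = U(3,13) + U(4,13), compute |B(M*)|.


(M1+M2)* = M1* + M2*.
M1* = U(10,13), bases: C(13,10) = 286.
M2* = U(9,13), bases: C(13,9) = 715.
|B(M*)| = 286 * 715 = 204490.

204490


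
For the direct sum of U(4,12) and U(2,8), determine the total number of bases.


Bases of a direct sum M1 + M2: |B| = |B(M1)| * |B(M2)|.
|B(U(4,12))| = C(12,4) = 495.
|B(U(2,8))| = C(8,2) = 28.
Total bases = 495 * 28 = 13860.

13860


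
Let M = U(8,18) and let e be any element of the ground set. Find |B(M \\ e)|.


Deleting e from U(8,18) gives U(8,17) since n > r.
Bases of U(8,17) = C(17,8) = 24310.

24310


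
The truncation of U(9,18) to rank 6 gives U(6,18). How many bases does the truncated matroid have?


Truncating U(9,18) to rank 6 gives U(6,18).
Bases of U(6,18) are all 6-element subsets of 18 elements.
Number of bases = C(18,6) = 18! / (6! * 12!) = 18564.

18564


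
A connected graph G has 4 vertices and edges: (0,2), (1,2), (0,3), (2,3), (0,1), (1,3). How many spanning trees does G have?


By Kirchhoff's matrix tree theorem, the number of spanning trees equals
the determinant of any cofactor of the Laplacian matrix L.
G has 4 vertices and 6 edges.
Computing the (3 x 3) cofactor determinant gives 16.

16


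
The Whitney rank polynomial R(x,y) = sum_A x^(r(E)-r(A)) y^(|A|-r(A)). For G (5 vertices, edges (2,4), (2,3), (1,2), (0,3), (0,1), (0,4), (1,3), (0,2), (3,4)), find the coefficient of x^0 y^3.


R(x,y) = sum over A in 2^E of x^(r(E)-r(A)) * y^(|A|-r(A)).
G has 5 vertices, 9 edges. r(E) = 4.
Enumerate all 2^9 = 512 subsets.
Count subsets with r(E)-r(A)=0 and |A|-r(A)=3: 36.

36


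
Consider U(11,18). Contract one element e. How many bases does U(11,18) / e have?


Contracting e from U(11,18) gives U(10,17).
Bases of U(10,17) = C(17,10) = 19448.

19448


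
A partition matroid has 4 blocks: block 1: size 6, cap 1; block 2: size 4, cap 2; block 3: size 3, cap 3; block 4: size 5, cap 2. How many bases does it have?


A basis picks exactly ci elements from block i.
Number of bases = product of C(|Si|, ci).
= C(6,1) * C(4,2) * C(3,3) * C(5,2)
= 6 * 6 * 1 * 10
= 360.

360


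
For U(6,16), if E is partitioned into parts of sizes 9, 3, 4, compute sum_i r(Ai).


r(Ai) = min(|Ai|, 6) for each part.
Sum = min(9,6) + min(3,6) + min(4,6)
    = 6 + 3 + 4
    = 13.

13


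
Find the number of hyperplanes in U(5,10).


Hyperplanes of U(5,10) are flats of rank 4.
In a uniform matroid, these are exactly the (4)-element subsets.
Count = (10 choose 4) = 210.

210


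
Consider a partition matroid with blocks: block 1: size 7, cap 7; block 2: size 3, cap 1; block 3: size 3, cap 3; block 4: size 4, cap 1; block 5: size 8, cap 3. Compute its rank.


Rank of a partition matroid = sum of min(|Si|, ci) for each block.
= min(7,7) + min(3,1) + min(3,3) + min(4,1) + min(8,3)
= 7 + 1 + 3 + 1 + 3
= 15.

15


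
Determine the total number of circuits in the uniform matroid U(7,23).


In U(7,23), circuits are the (8)-element subsets.
Any set of 8 elements is dependent, and removing any one element gives
an independent set of size 7, so it is a minimal dependent set.
Number of circuits = C(23,8) = 490314.

490314


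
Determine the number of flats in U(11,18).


Flats of U(11,18): every subset of size < 11 is a flat, plus E itself.
Count = (18 choose 0) + (18 choose 1) + (18 choose 2) + (18 choose 3) + (18 choose 4) + (18 choose 5) + (18 choose 6) + (18 choose 7) + (18 choose 8) + (18 choose 9) + (18 choose 10) + 1
     = 1 + 18 + 153 + 816 + 3060 + 8568 + 18564 + 31824 + 43758 + 48620 + 43758 + 1
     = 199141.

199141


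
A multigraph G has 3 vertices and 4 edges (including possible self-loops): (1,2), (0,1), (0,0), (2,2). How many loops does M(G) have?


In a graphic matroid, a loop is a self-loop edge (u,u) with rank 0.
Examining all 4 edges for self-loops...
Self-loops found: (0,0), (2,2)
Number of loops = 2.

2
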